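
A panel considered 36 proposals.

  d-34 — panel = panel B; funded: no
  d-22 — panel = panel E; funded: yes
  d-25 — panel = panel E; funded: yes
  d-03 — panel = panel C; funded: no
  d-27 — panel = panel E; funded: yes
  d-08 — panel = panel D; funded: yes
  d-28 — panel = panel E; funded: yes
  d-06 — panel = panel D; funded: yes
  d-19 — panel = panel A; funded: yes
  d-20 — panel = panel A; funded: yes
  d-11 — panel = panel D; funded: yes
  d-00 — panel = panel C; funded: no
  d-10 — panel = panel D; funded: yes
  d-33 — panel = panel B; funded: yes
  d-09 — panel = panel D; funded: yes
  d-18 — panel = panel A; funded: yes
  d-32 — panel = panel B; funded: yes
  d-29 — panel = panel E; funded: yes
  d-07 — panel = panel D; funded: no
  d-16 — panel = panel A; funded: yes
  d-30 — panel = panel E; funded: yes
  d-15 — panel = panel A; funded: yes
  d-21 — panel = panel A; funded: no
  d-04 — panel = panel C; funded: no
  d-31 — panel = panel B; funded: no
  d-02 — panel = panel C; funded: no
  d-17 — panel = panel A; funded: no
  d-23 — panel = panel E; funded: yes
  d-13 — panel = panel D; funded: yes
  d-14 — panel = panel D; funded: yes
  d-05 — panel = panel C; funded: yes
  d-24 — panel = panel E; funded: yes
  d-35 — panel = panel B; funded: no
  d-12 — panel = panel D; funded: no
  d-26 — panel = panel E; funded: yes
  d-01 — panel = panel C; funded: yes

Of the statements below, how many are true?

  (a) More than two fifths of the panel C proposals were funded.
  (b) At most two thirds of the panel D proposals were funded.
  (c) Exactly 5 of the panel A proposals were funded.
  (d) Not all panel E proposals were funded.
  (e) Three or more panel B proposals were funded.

1

(a) panel C: |A| = 6, |A ∩ B| = 2; needs |A ∩ B| / |A| > 2/5 — false.
(b) panel D: |A| = 9, |A ∩ B| = 7; needs |A ∩ B| / |A| ≤ 2/3 — false.
(c) panel A: |A| = 7, |A ∩ B| = 5; needs |A ∩ B| = 5 — true.
(d) panel E: |A| = 9, |A ∩ B| = 9; needs A ⊄ B (|A ∖ B| ≥ 1) — false.
(e) panel B: |A| = 5, |A ∩ B| = 2; needs |A ∩ B| ≥ 3 — false.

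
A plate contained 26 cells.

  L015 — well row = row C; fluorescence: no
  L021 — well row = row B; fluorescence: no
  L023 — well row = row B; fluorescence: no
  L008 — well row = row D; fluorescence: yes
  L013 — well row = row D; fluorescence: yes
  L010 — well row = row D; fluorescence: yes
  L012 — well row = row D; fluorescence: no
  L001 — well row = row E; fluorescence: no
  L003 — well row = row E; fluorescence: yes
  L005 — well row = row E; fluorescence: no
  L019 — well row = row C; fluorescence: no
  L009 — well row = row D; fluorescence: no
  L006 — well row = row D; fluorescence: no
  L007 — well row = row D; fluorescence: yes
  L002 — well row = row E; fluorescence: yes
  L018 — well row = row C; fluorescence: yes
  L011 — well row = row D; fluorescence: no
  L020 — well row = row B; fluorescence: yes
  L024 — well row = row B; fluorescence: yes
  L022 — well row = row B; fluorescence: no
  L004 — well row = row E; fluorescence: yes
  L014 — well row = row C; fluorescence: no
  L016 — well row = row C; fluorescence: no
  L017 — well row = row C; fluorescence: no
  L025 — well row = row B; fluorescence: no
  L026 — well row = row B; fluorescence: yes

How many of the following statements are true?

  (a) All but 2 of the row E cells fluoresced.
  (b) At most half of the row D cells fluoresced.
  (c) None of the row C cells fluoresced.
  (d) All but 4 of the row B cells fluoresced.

3

(a) row E: |A| = 5, |A ∩ B| = 3; needs |A ∖ B| = 2 — true.
(b) row D: |A| = 8, |A ∩ B| = 4; needs |A ∩ B| ≤ |A ∖ B| — true.
(c) row C: |A| = 6, |A ∩ B| = 1; needs A ∩ B = ∅ (|A ∩ B| = 0) — false.
(d) row B: |A| = 7, |A ∩ B| = 3; needs |A ∖ B| = 4 — true.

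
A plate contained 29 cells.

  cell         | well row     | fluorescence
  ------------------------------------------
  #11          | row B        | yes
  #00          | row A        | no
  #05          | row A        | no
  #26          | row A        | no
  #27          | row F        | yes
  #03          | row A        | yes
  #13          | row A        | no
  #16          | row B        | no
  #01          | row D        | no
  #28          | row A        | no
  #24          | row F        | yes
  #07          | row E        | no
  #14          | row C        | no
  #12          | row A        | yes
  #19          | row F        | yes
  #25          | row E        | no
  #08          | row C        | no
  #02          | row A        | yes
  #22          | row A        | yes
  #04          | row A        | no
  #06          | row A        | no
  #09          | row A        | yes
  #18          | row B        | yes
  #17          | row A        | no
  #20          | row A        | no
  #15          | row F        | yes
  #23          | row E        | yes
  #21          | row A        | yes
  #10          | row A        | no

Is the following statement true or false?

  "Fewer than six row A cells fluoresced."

False

Truth condition: |A ∩ B| < 6.
|A| = 16, |A ∩ B| = 6, |A ∖ B| = 10.
|A ∩ B| = 6, so the statement is false.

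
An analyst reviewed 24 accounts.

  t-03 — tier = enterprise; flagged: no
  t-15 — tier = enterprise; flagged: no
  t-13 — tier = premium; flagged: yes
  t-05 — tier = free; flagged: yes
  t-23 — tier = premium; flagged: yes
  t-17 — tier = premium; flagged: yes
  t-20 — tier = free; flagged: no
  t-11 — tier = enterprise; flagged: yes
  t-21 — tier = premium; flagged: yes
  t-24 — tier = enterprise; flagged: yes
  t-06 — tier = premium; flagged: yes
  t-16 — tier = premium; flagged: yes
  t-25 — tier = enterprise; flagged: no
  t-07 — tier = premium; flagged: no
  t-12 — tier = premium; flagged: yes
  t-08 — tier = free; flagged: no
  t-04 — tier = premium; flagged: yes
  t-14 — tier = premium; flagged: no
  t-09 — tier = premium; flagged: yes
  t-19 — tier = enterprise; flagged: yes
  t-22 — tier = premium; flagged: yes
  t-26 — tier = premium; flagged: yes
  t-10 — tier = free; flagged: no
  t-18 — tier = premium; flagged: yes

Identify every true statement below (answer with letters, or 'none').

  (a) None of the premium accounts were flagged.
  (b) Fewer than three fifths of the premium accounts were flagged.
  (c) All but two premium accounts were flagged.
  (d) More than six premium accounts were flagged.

(c), (d)

|A| = 14, |A ∩ B| = 12, |A ∖ B| = 2.
(a) A ∩ B = ∅ (|A ∩ B| = 0): fails.
(b) |A ∩ B| / |A| < 3/5: fails.
(c) |A ∖ B| = 2: holds.
(d) |A ∩ B| > 6: holds.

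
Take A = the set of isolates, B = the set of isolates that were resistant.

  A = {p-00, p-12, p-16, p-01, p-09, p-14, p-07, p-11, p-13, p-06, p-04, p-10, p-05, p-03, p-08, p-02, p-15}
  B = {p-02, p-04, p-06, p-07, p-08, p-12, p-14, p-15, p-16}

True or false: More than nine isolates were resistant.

False

Truth condition: |A ∩ B| > 9.
|A| = 17, |A ∩ B| = 9, |A ∖ B| = 8.
|A ∩ B| = 9, so the statement is false.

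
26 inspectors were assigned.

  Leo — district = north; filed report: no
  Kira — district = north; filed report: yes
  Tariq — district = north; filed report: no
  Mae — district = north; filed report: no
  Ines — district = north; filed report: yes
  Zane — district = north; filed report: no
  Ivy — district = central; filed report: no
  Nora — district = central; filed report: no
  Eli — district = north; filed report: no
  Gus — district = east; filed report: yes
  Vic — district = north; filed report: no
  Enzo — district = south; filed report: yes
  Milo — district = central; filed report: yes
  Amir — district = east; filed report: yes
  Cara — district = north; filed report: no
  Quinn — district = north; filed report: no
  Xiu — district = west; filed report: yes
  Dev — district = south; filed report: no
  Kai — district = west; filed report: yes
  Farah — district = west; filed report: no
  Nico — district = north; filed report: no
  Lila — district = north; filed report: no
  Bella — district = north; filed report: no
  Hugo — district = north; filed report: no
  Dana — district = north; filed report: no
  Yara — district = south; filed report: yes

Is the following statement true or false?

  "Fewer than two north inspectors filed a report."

Truth condition: |A ∩ B| < 2.
|A| = 15, |A ∩ B| = 2, |A ∖ B| = 13.
|A ∩ B| = 2, so the statement is false.

False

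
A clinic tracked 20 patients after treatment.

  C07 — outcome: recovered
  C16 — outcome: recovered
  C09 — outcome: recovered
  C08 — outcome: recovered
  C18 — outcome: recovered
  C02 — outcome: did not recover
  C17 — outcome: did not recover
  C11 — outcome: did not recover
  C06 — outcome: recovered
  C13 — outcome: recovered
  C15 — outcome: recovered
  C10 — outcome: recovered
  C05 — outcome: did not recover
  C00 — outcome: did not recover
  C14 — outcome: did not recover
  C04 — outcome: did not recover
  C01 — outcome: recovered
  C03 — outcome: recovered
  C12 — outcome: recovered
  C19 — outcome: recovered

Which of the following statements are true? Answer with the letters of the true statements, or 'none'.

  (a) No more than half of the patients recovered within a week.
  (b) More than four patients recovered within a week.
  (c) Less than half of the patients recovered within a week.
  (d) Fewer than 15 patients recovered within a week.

|A| = 20, |A ∩ B| = 13, |A ∖ B| = 7.
(a) |A ∩ B| ≤ |A ∖ B|: fails.
(b) |A ∩ B| > 4: holds.
(c) |A ∩ B| < |A ∖ B|: fails.
(d) |A ∩ B| < 15: holds.

(b), (d)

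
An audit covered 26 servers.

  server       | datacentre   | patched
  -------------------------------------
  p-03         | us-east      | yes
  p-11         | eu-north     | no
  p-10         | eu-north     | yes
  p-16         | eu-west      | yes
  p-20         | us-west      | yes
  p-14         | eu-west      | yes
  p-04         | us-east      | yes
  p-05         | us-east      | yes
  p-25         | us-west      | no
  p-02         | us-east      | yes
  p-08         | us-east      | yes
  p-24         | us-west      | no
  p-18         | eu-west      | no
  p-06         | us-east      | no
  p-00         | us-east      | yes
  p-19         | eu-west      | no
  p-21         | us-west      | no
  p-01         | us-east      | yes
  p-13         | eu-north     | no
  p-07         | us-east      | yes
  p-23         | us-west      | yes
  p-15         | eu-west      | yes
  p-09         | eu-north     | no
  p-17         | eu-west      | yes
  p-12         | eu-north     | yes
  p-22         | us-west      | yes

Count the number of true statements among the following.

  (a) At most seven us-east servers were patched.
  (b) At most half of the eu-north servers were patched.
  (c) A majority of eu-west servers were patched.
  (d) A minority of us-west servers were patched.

2

(a) us-east: |A| = 9, |A ∩ B| = 8; needs |A ∩ B| ≤ 7 — false.
(b) eu-north: |A| = 5, |A ∩ B| = 2; needs |A ∩ B| ≤ |A ∖ B| — true.
(c) eu-west: |A| = 6, |A ∩ B| = 4; needs |A ∩ B| > |A ∖ B| — true.
(d) us-west: |A| = 6, |A ∩ B| = 3; needs |A ∩ B| < |A ∖ B| — false.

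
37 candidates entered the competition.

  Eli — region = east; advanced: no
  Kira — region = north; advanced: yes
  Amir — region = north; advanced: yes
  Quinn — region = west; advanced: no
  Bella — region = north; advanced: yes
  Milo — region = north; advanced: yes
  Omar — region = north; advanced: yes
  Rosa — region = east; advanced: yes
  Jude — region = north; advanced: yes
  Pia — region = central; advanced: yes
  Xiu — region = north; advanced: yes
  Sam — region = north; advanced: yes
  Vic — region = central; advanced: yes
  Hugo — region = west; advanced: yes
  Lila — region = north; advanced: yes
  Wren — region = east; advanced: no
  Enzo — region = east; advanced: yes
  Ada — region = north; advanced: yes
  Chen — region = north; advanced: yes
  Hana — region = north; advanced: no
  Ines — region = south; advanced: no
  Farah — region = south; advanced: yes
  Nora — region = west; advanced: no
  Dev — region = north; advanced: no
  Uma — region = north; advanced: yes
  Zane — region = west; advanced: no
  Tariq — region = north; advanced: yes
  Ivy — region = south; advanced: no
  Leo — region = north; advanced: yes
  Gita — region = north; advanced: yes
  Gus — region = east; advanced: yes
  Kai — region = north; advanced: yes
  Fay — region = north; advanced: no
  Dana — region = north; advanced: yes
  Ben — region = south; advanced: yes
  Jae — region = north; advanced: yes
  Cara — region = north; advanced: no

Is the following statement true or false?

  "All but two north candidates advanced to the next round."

The determiner here denotes the relation: |A ∖ B| = 2.
|A| = 22, |A ∩ B| = 18, |A ∖ B| = 4.
|A ∖ B| = 4, so the statement is false.

False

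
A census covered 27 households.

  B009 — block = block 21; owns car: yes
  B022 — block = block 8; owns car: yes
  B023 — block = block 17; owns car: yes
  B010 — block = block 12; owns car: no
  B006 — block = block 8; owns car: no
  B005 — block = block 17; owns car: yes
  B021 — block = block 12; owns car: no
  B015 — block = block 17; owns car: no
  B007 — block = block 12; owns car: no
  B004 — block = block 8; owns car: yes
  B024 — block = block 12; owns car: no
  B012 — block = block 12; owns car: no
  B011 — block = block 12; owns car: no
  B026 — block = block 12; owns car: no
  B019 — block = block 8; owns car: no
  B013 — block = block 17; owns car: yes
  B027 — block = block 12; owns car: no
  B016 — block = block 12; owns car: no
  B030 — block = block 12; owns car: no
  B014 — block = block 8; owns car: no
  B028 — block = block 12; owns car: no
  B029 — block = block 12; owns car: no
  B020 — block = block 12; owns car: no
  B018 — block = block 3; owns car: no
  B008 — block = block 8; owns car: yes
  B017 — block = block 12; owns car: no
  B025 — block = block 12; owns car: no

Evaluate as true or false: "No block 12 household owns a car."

True

The determiner here denotes the relation: A ∩ B = ∅ (|A ∩ B| = 0).
|A| = 15, |A ∩ B| = 0, |A ∖ B| = 15.
So the statement is true.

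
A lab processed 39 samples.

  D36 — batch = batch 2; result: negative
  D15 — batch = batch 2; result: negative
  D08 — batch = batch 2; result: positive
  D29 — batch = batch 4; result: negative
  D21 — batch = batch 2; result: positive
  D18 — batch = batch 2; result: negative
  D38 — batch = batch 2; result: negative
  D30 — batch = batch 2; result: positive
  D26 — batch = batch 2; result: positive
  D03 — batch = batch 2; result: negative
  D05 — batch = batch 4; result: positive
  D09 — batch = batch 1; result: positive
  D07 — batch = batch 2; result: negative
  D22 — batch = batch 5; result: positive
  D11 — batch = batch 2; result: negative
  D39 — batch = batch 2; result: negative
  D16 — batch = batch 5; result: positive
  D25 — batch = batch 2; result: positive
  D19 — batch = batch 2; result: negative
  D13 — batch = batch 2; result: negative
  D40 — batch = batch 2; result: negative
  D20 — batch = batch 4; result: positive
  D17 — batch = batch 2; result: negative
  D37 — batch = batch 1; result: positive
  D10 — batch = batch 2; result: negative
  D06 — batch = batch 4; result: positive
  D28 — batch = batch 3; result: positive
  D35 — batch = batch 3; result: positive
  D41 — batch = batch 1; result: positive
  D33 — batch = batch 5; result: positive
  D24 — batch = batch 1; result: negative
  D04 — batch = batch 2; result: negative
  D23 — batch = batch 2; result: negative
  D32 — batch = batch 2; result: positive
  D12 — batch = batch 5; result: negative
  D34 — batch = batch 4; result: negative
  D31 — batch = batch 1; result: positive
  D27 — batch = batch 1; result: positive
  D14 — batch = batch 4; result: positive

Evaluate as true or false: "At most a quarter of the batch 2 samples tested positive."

False

Truth condition: |A ∩ B| / |A| ≤ 1/4.
|A| = 21, |A ∩ B| = 6, |A ∖ B| = 15.
|A ∩ B|/|A| = 6/21, so the statement is false.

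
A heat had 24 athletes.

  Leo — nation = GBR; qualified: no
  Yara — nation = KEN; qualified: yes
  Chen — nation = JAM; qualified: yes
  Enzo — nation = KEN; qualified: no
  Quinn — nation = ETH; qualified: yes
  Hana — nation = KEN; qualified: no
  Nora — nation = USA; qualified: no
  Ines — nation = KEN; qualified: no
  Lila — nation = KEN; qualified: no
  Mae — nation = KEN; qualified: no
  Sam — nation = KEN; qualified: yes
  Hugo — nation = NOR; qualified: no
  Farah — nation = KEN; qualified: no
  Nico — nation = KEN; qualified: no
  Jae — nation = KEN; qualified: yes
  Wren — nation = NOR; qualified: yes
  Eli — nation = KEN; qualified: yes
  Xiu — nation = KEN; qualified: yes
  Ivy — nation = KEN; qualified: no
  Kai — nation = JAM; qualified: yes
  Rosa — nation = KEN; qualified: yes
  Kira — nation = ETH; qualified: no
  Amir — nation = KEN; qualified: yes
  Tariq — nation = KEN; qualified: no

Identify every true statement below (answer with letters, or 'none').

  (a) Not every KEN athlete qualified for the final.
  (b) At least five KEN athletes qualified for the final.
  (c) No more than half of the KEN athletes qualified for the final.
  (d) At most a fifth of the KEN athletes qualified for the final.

|A| = 16, |A ∩ B| = 7, |A ∖ B| = 9.
(a) A ⊄ B (|A ∖ B| ≥ 1): holds.
(b) |A ∩ B| ≥ 5: holds.
(c) |A ∩ B| ≤ |A ∖ B|: holds.
(d) |A ∩ B| / |A| ≤ 1/5: fails.

(a), (b), (c)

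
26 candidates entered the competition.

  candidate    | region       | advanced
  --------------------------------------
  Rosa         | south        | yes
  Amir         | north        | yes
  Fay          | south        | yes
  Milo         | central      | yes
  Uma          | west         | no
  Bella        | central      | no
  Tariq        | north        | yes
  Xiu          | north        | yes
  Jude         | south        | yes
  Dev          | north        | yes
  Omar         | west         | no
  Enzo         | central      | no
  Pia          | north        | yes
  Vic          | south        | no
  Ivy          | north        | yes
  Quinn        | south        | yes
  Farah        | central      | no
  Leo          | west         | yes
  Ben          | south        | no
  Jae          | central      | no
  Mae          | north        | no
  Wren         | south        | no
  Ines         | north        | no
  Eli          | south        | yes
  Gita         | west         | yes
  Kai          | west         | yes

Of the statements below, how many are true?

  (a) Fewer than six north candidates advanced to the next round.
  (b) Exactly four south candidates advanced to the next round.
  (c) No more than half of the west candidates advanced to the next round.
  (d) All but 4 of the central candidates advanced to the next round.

(a) north: |A| = 8, |A ∩ B| = 6; needs |A ∩ B| < 6 — false.
(b) south: |A| = 8, |A ∩ B| = 5; needs |A ∩ B| = 4 — false.
(c) west: |A| = 5, |A ∩ B| = 3; needs |A ∩ B| ≤ |A ∖ B| — false.
(d) central: |A| = 5, |A ∩ B| = 1; needs |A ∖ B| = 4 — true.

1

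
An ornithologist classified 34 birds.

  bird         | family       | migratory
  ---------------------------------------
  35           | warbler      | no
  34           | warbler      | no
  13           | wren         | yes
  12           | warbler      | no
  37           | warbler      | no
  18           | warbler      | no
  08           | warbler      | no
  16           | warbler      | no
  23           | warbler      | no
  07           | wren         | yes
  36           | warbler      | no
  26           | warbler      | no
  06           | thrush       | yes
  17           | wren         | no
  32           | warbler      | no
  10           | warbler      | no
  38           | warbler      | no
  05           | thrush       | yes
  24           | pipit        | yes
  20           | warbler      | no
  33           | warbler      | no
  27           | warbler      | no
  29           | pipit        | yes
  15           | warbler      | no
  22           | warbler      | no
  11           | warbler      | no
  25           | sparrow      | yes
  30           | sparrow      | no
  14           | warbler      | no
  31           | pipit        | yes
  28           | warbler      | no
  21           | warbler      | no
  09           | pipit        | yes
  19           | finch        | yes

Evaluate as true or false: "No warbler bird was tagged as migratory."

Truth condition: A ∩ B = ∅ (|A ∩ B| = 0).
|A| = 22, |A ∩ B| = 0, |A ∖ B| = 22.
So the statement is true.

True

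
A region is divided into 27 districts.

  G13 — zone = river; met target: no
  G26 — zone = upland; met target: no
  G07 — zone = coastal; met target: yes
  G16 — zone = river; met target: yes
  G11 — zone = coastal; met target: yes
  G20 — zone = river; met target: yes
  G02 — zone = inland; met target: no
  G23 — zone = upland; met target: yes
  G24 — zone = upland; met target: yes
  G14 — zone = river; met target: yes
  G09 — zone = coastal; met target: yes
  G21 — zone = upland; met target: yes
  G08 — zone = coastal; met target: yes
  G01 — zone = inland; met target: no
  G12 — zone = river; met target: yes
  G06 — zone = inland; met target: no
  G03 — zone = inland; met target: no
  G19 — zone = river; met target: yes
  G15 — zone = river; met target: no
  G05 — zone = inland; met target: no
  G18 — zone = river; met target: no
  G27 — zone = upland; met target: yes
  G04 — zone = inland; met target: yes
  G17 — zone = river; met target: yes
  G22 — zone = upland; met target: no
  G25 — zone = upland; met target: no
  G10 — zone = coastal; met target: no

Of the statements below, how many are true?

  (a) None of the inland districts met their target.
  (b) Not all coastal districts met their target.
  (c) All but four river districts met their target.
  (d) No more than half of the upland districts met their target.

1

(a) inland: |A| = 6, |A ∩ B| = 1; needs A ∩ B = ∅ (|A ∩ B| = 0) — false.
(b) coastal: |A| = 5, |A ∩ B| = 4; needs A ⊄ B (|A ∖ B| ≥ 1) — true.
(c) river: |A| = 9, |A ∩ B| = 6; needs |A ∖ B| = 4 — false.
(d) upland: |A| = 7, |A ∩ B| = 4; needs |A ∩ B| ≤ |A ∖ B| — false.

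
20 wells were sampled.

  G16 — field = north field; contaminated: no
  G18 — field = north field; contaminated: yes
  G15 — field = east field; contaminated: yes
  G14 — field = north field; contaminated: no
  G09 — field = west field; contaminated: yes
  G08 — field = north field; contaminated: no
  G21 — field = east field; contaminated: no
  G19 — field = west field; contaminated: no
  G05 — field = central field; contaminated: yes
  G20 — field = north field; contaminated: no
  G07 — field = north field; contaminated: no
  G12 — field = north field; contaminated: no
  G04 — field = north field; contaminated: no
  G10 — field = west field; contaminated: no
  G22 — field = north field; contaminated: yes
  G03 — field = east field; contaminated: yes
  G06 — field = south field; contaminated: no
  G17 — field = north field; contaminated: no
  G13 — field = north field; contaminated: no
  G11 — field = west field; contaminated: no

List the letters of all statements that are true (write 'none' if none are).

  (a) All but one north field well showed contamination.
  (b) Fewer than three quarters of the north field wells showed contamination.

(b)

|A| = 11, |A ∩ B| = 2, |A ∖ B| = 9.
(a) |A ∖ B| = 1: fails.
(b) |A ∩ B| / |A| < 3/4: holds.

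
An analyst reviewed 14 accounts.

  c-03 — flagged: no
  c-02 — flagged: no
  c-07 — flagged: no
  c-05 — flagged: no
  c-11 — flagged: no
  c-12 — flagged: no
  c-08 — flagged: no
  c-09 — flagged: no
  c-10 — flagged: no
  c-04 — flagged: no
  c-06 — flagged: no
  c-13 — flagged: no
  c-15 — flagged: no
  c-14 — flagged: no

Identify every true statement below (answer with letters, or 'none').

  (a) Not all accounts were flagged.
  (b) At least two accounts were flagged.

|A| = 14, |A ∩ B| = 0, |A ∖ B| = 14.
(a) A ⊄ B (|A ∖ B| ≥ 1): holds.
(b) |A ∩ B| ≥ 2: fails.

(a)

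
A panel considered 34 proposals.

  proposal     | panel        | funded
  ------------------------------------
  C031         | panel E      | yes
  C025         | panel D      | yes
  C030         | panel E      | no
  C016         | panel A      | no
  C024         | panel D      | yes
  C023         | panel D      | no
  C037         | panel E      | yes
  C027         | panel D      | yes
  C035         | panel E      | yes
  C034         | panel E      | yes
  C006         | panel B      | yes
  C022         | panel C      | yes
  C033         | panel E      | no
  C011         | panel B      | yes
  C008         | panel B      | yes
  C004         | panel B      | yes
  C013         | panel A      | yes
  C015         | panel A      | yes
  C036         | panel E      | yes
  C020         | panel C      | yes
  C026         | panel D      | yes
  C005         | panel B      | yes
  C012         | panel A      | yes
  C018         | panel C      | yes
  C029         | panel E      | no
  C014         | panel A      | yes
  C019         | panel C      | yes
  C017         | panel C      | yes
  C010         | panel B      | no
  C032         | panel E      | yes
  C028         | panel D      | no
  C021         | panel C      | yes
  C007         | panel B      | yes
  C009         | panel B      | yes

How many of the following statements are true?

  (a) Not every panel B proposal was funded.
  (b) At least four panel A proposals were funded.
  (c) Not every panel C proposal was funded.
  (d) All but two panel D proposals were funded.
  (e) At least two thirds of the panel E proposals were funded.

4

(a) panel B: |A| = 8, |A ∩ B| = 7; needs A ⊄ B (|A ∖ B| ≥ 1) — true.
(b) panel A: |A| = 5, |A ∩ B| = 4; needs |A ∩ B| ≥ 4 — true.
(c) panel C: |A| = 6, |A ∩ B| = 6; needs A ⊄ B (|A ∖ B| ≥ 1) — false.
(d) panel D: |A| = 6, |A ∩ B| = 4; needs |A ∖ B| = 2 — true.
(e) panel E: |A| = 9, |A ∩ B| = 6; needs |A ∩ B| / |A| ≥ 2/3 — true.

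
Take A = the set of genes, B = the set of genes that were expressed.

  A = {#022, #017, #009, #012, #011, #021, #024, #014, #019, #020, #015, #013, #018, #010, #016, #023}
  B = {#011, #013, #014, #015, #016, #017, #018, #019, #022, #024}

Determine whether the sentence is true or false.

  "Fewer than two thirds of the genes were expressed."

The determiner here denotes the relation: |A ∩ B| / |A| < 2/3.
|A| = 16, |A ∩ B| = 10, |A ∖ B| = 6.
|A ∩ B|/|A| = 10/16, so the statement is true.

True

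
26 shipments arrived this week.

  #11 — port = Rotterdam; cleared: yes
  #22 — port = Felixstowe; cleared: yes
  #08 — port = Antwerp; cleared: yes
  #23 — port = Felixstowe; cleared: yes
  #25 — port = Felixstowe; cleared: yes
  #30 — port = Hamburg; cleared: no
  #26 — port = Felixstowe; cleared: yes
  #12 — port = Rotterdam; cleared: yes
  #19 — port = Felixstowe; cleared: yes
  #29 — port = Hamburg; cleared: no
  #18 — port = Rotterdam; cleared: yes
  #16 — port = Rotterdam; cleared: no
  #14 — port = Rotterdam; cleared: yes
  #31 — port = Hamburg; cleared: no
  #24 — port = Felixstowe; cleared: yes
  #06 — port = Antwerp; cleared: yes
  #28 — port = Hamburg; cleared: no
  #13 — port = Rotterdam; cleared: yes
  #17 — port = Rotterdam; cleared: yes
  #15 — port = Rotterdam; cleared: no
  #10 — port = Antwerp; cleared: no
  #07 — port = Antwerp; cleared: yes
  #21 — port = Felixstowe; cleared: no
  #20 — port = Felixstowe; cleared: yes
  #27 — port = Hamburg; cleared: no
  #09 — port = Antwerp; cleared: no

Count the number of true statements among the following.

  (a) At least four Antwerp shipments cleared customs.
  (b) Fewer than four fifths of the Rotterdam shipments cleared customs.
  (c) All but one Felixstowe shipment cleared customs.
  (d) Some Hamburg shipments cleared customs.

2

(a) Antwerp: |A| = 5, |A ∩ B| = 3; needs |A ∩ B| ≥ 4 — false.
(b) Rotterdam: |A| = 8, |A ∩ B| = 6; needs |A ∩ B| / |A| < 4/5 — true.
(c) Felixstowe: |A| = 8, |A ∩ B| = 7; needs |A ∖ B| = 1 — true.
(d) Hamburg: |A| = 5, |A ∩ B| = 0; needs A ∩ B ≠ ∅ (|A ∩ B| ≥ 1) — false.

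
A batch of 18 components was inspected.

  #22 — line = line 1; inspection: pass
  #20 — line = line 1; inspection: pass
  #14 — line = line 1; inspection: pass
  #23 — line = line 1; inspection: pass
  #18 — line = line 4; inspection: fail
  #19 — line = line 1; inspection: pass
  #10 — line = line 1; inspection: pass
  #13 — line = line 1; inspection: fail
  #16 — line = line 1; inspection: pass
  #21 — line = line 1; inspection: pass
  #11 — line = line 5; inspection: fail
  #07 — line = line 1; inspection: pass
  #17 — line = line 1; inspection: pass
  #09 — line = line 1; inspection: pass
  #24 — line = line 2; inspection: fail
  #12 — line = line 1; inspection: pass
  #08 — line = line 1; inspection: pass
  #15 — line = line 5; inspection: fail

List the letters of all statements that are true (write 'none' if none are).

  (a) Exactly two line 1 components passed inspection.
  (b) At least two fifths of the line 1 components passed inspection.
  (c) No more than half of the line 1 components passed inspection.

|A| = 14, |A ∩ B| = 13, |A ∖ B| = 1.
(a) |A ∩ B| = 2: fails.
(b) |A ∩ B| / |A| ≥ 2/5: holds.
(c) |A ∩ B| ≤ |A ∖ B|: fails.

(b)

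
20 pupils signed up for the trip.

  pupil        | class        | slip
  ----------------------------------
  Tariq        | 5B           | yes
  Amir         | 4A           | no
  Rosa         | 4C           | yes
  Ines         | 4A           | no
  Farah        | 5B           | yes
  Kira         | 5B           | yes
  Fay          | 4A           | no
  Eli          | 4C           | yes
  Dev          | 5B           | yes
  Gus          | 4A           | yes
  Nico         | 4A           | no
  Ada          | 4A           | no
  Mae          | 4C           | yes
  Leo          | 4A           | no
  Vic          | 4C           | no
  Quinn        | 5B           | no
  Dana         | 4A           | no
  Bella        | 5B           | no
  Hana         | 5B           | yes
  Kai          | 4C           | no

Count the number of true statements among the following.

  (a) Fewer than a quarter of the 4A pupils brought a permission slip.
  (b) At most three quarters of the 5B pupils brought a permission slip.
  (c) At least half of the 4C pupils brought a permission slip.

3

(a) 4A: |A| = 8, |A ∩ B| = 1; needs |A ∩ B| / |A| < 1/4 — true.
(b) 5B: |A| = 7, |A ∩ B| = 5; needs |A ∩ B| / |A| ≤ 3/4 — true.
(c) 4C: |A| = 5, |A ∩ B| = 3; needs |A ∩ B| ≥ |A ∖ B| — true.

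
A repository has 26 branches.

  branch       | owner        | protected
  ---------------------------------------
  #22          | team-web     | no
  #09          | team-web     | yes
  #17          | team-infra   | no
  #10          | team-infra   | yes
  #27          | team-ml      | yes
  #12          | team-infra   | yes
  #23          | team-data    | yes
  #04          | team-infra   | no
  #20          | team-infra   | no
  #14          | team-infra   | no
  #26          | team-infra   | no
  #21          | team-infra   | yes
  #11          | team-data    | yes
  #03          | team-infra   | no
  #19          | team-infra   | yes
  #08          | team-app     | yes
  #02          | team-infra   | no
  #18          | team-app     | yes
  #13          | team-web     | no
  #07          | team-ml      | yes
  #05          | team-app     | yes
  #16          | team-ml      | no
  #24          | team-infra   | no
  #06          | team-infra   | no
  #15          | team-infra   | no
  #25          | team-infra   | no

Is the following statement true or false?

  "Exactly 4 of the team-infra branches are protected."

True

'Exactly 4 of the team-infra branches are protected' holds iff |A ∩ B| = 4.
|A| = 15, |A ∩ B| = 4, |A ∖ B| = 11.
|A ∩ B| = 4, so the statement is true.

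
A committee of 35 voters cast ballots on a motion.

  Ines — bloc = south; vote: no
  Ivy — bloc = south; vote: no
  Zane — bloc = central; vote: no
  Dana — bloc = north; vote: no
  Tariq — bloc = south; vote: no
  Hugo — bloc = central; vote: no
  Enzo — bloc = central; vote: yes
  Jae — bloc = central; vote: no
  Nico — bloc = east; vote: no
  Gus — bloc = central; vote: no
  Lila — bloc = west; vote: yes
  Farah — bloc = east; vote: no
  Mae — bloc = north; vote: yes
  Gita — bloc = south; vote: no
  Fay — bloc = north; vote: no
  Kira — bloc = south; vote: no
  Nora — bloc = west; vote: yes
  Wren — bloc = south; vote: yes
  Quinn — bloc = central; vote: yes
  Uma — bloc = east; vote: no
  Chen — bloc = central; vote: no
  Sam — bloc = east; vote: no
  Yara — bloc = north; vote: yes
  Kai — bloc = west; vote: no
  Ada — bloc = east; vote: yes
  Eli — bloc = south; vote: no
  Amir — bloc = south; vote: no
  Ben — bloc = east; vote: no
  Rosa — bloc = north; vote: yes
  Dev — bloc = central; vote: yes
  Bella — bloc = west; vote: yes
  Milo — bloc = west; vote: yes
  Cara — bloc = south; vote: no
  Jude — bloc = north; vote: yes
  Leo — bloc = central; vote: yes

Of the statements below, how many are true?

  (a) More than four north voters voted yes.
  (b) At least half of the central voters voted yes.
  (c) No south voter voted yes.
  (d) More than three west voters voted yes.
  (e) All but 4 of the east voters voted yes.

(a) north: |A| = 6, |A ∩ B| = 4; needs |A ∩ B| > 4 — false.
(b) central: |A| = 9, |A ∩ B| = 4; needs |A ∩ B| ≥ |A ∖ B| — false.
(c) south: |A| = 9, |A ∩ B| = 1; needs A ∩ B = ∅ (|A ∩ B| = 0) — false.
(d) west: |A| = 5, |A ∩ B| = 4; needs |A ∩ B| > 3 — true.
(e) east: |A| = 6, |A ∩ B| = 1; needs |A ∖ B| = 4 — false.

1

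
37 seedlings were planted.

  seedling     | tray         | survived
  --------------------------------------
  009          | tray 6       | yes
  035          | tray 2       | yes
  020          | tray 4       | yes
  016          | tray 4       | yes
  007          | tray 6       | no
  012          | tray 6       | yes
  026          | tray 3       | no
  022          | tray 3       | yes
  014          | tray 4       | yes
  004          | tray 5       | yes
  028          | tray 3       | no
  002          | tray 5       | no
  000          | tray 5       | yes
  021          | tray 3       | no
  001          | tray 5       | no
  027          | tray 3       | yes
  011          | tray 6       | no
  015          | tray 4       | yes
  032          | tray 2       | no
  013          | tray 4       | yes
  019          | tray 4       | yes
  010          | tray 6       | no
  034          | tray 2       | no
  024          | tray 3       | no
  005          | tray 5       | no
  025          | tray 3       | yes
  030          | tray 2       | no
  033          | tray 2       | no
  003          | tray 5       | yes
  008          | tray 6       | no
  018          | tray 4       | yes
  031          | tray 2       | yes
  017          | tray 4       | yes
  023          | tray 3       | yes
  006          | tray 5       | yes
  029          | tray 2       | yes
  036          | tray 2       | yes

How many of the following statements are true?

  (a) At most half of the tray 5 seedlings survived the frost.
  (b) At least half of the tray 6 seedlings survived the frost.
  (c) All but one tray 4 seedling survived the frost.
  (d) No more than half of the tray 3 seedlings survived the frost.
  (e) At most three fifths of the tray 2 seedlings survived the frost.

(a) tray 5: |A| = 7, |A ∩ B| = 4; needs |A ∩ B| ≤ |A ∖ B| — false.
(b) tray 6: |A| = 6, |A ∩ B| = 2; needs |A ∩ B| ≥ |A ∖ B| — false.
(c) tray 4: |A| = 8, |A ∩ B| = 8; needs |A ∖ B| = 1 — false.
(d) tray 3: |A| = 8, |A ∩ B| = 4; needs |A ∩ B| ≤ |A ∖ B| — true.
(e) tray 2: |A| = 8, |A ∩ B| = 4; needs |A ∩ B| / |A| ≤ 3/5 — true.

2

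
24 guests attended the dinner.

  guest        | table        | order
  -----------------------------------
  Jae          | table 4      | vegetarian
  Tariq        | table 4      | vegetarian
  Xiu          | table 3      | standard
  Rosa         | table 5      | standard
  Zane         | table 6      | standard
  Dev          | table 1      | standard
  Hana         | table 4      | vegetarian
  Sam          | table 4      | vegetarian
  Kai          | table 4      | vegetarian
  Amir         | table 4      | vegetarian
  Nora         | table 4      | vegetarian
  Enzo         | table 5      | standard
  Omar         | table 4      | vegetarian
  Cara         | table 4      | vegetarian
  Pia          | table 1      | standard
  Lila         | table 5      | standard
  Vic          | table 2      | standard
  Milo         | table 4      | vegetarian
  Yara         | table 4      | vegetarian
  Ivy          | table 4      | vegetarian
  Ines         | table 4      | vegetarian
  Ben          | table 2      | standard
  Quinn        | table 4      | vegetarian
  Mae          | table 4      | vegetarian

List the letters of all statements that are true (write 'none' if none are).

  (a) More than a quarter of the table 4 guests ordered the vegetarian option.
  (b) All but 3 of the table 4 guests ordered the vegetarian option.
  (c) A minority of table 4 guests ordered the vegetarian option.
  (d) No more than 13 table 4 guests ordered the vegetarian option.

(a)

|A| = 15, |A ∩ B| = 15, |A ∖ B| = 0.
(a) |A ∩ B| / |A| > 1/4: holds.
(b) |A ∖ B| = 3: fails.
(c) |A ∩ B| < |A ∖ B|: fails.
(d) |A ∩ B| ≤ 13: fails.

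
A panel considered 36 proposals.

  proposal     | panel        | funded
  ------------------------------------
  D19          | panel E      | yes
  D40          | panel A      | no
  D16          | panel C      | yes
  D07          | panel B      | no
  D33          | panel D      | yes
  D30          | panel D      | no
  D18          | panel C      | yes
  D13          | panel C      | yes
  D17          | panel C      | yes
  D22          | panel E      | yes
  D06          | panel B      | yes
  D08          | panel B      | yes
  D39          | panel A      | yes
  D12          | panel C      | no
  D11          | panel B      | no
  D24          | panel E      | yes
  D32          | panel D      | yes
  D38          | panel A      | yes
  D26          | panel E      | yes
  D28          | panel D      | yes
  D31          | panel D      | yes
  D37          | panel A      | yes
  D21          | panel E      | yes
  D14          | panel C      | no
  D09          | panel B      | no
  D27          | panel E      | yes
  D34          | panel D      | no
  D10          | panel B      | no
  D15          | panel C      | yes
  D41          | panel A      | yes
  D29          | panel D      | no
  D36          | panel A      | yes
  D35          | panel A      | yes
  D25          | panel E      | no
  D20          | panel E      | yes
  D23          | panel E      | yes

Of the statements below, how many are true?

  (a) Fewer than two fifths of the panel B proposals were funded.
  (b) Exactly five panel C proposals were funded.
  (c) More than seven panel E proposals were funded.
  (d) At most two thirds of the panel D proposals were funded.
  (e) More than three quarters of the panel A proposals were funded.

5

(a) panel B: |A| = 6, |A ∩ B| = 2; needs |A ∩ B| / |A| < 2/5 — true.
(b) panel C: |A| = 7, |A ∩ B| = 5; needs |A ∩ B| = 5 — true.
(c) panel E: |A| = 9, |A ∩ B| = 8; needs |A ∩ B| > 7 — true.
(d) panel D: |A| = 7, |A ∩ B| = 4; needs |A ∩ B| / |A| ≤ 2/3 — true.
(e) panel A: |A| = 7, |A ∩ B| = 6; needs |A ∩ B| / |A| > 3/4 — true.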